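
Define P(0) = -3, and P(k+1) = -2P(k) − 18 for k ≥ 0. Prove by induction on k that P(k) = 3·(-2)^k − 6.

Base case: P(0) = -3, and 3·(-2)^0 − 6 = 3 − 6 = -3.
Assume P(m) = 3·(-2)^m − 6 for some m ≥ 0.
Then P(m+1) = -2P(m) − 18 = -2·(3·(-2)^m − 6) − 18 = -6·(-2)^m + 12 − 18 = 3·(-2)^{m+1} − 6.
So the formula holds for m+1, and by induction P(k) = 3·(-2)^k − 6 for all k ≥ 0.

P(k) = 3·(-2)^k − 6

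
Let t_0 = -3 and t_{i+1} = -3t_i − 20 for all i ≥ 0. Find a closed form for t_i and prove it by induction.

Claim: t_i = 2·(-3)^i − 5.

Base case: t_0 = -3, and 2·(-3)^0 − 5 = 2 − 5 = -3.
Assume t_m = 2·(-3)^m − 5 for some m ≥ 0.
Then t_{m+1} = -3t_m − 20 = -3·(2·(-3)^m − 5) − 20 = -6·(-3)^m + 15 − 20 = 2·(-3)^{m+1} − 5.
Hence t_i = 2·(-3)^i − 5 for every i ≥ 0, by induction.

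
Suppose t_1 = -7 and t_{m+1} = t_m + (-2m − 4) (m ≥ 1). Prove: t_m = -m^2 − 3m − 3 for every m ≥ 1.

Base case: t_1 = -7, and -1^2 − 3·1 − 3 = -7.
Assume t_j = -j^2 − 3j − 3.
Then t_{j+1} = t_j + (-2j − 4) = (-j^2 − 3j − 3) + (-2j − 4) = -j^2 − 5j − 7,
and -(j+1)^2 − 3·(j+1) − 3 = -j^2 − 5j − 7.
This completes the inductive step, so t_m = -m^2 − 3m − 3 for all m ≥ 1.

t_m = -m^2 − 3m − 3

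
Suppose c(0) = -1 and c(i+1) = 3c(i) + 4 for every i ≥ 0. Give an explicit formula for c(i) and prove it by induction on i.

Claim: c(i) = 3^i − 2.

Base case: c(0) = -1, and 3^0 − 2 = 1 − 2 = -1.
Assume c(k) = 3^k − 2 for some k ≥ 0.
Then c(k+1) = 3c(k) + 4 = 3·(3^k − 2) + 4 = 3^{k+1} − 6 + 4 = 3^{k+1} − 2.
This completes the inductive step, so c(i) = 3^i − 2 for all i ≥ 0.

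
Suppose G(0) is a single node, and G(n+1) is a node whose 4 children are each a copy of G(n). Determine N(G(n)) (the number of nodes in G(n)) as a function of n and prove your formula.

Claim: N(G(n)) = (4^{n+1} − 1)/3.

Base case: N(G(0)) = 1, and (4^{0+1} − 1)/3 = 1.
Assume N(G(k)) = (4^{k+1} − 1)/3.
Then N(G(k+1)) = 1 + 4N(G(k)) = 1 + 4·(4^{k+1} − 1)/3 = 1 + (4^{k+2} − 4)/3 = (3 + 4^{k+2} − 4)/3 = (4^{k+2} − 1)/3.
By induction, N(G(n)) = (4^{n+1} − 1)/3 for all n ≥ 0.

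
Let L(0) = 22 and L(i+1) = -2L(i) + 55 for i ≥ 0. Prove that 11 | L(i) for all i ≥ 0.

Base case: L(0) = 22 = 11·2, so 11 | L(0).
Assume 11 | L(m), so L(m) = 11t for some integer t.
Then L(m+1) = -2L(m) + 55 = -2·(11t) + 55 = 11(-2t + 5), so 11 | L(m+1).
This completes the inductive step, so 11 | L(i) for all i ≥ 0.

11 | L(i)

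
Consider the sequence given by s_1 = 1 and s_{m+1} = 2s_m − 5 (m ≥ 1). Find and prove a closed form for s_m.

Claim: s_m = -2^{m+1} + 5.

Base case: s_1 = 1, and -2^{1+1} + 5 = -4 + 5 = 1.
Assume s_r = -2^{r+1} + 5 for some r ≥ 1.
Then s_{r+1} = 2s_r − 5 = 2·(-2^{r+1} + 5) − 5 = -2^{r+2} + 10 − 5 = -2^{r+2} + 5.
So the formula holds for r+1, and by induction s_m = -2^{m+1} + 5 for all m ≥ 1.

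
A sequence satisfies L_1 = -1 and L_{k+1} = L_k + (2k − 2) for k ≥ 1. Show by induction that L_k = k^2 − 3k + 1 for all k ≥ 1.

Base case: L_1 = -1, and 1^2 − 3·1 + 1 = -1.
Assume L_r = r^2 − 3r + 1.
Then L_{r+1} = L_r + (2r − 2) = (r^2 − 3r + 1) + (2r − 2) = r^2 − r − 1,
and (r+1)^2 − 3·(r+1) + 1 = r^2 − r − 1.
This completes the inductive step, so L_k = k^2 − 3k + 1 for all k ≥ 1.

L_k = k^2 − 3k + 1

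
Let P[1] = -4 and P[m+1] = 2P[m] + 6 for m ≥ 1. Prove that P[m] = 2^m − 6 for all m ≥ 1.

Base case: P[1] = -4, and 2^1 − 6 = 2 − 6 = -4.
Assume P[k] = 2^k − 6 for some k ≥ 1.
Then P[k+1] = 2P[k] + 6 = 2·(2^k − 6) + 6 = 2^{k+1} − 12 + 6 = 2^{k+1} − 6.
So the formula holds for k+1, and by induction P[m] = 2^m − 6 for all m ≥ 1.

P[m] = 2^m − 6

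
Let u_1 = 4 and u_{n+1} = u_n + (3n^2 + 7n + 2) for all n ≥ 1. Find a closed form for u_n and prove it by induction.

Claim: u_n = n^3 + 2n^2 − n + 2.

Base case: u_1 = 4, and 1^3 + 2·1^2 − 1 + 2 = 4.
Assume u_r = r^3 + 2r^2 − r + 2.
Then u_{r+1} = u_r + (3r^2 + 7r + 2) = (r^3 + 2r^2 − r + 2) + (3r^2 + 7r + 2) = r^3 + 5r^2 + 6r + 4,
and (r+1)^3 + 2·(r+1)^2 − (r+1) + 2 = r^3 + 5r^2 + 6r + 4.
By induction, u_n = n^3 + 2n^2 − n + 2 for all n ≥ 1.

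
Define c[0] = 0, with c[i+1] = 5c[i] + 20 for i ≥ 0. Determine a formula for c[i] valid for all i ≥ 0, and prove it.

Claim: c[i] = 5^{i+1} − 5.

Base case: c[0] = 0, and 5^{0+1} − 5 = 5 − 5 = 0.
Assume c[j] = 5^{j+1} − 5 for some j ≥ 0.
Then c[j+1] = 5c[j] + 20 = 5·(5^{j+1} − 5) + 20 = 5^{j+2} − 25 + 20 = 5^{j+2} − 5.
This completes the inductive step, so c[i] = 5^{i+1} − 5 for all i ≥ 0.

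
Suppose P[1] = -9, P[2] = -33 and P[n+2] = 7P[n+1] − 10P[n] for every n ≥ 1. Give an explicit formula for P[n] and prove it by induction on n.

Claim: P[n] = -5^n − 2·2^n.

Base cases: P[1] = -9 and -5^1 − 2·2^1 = -9; P[2] = -33 and -5^2 − 2·2^2 = -33.
Assume P[j] = -5^j − 2·2^j for all 1 ≤ j ≤ k, where k ≥ 2.
Then P[k+1] = 7P[k] − 10P[k−1] = 7·(-5^k − 2·2^k) − 10·(-5^{k−1} − 2·2^{k−1}) = -(7·5 − 10)5^{k−1} − 2·(7·2 − 10)2^{k−1} = -25·5^{k−1} − 8·2^{k−1} = -5^{k+1} − 2·2^{k+1}.
By strong induction, P[n] = -5^n − 2·2^n for all n ≥ 1.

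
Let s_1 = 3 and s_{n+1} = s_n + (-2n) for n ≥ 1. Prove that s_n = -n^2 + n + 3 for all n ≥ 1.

Base case: s_1 = 3, and -1^2 + 1 + 3 = 3.
Assume s_k = -k^2 + k + 3.
Then s_{k+1} = s_k + (-2k) = (-k^2 + k + 3) + (-2k) = -k^2 − k + 3,
and -(k+1)^2 + (k+1) + 3 = -k^2 − k + 3.
By induction, s_n = -n^2 + n + 3 for all n ≥ 1.

s_n = -n^2 + n + 3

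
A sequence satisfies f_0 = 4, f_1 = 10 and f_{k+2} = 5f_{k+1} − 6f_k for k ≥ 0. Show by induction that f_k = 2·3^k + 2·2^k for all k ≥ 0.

Base cases: f_0 = 4 and 2·3^0 + 2·2^0 = 4; f_1 = 10 and 2·3^1 + 2·2^1 = 10.
Assume f_i = 2·3^i + 2·2^i for all 0 ≤ i ≤ j, where j ≥ 1.
Then f_{j+1} = 5f_j − 6f_{j−1} = 5·(2·3^j + 2·2^j) − 6·(2·3^{j−1} + 2·2^{j−1}) = 2·(5·3 − 6)3^{j−1} + 2·(5·2 − 6)2^{j−1} = 18·3^{j−1} + 8·2^{j−1} = 2·3^{j+1} + 2·2^{j+1}.
Hence f_k = 2·3^k + 2·2^k for every k ≥ 0, by strong induction.

f_k = 2·3^k + 2·2^k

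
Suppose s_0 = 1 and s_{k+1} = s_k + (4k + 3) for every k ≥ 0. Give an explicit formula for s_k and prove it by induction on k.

Claim: s_k = 2k^2 + k + 1.

Base case: s_0 = 1, and 2·0^2 + 0 + 1 = 1.
Assume s_j = 2j^2 + j + 1.
Then s_{j+1} = s_j + (4j + 3) = (2j^2 + j + 1) + (4j + 3) = 2j^2 + 5j + 4,
and 2·(j+1)^2 + (j+1) + 1 = 2j^2 + 5j + 4.
By induction, s_k = 2k^2 + k + 1 for all k ≥ 0.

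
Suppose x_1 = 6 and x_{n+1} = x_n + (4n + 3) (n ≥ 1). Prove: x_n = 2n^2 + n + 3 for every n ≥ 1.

Base case: x_1 = 6, and 2·1^2 + 1 + 3 = 6.
Assume x_m = 2m^2 + m + 3.
Then x_{m+1} = x_m + (4m + 3) = (2m^2 + m + 3) + (4m + 3) = 2m^2 + 5m + 6,
and 2·(m+1)^2 + (m+1) + 3 = 2m^2 + 5m + 6.
By induction, x_n = 2n^2 + n + 3 for all n ≥ 1.

x_n = 2n^2 + n + 3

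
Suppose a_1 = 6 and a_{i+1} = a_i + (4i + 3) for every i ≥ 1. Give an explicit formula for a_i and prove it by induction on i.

Claim: a_i = 2i^2 + i + 3.

Base case: a_1 = 6, and 2·1^2 + 1 + 3 = 6.
Assume a_j = 2j^2 + j + 3.
Then a_{j+1} = a_j + (4j + 3) = (2j^2 + j + 3) + (4j + 3) = 2j^2 + 5j + 6,
and 2·(j+1)^2 + (j+1) + 3 = 2j^2 + 5j + 6.
Hence a_i = 2i^2 + i + 3 for every i ≥ 1, by induction.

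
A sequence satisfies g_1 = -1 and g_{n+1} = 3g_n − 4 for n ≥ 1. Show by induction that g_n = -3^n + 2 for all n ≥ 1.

Base case: g_1 = -1, and -3^1 + 2 = -3 + 2 = -1.
Assume g_j = -3^j + 2 for some j ≥ 1.
Then g_{j+1} = 3g_j − 4 = 3·(-3^j + 2) − 4 = -3^{j+1} + 6 − 4 = -3^{j+1} + 2.
By induction, g_n = -3^n + 2 for all n ≥ 1.

g_n = -3^n + 2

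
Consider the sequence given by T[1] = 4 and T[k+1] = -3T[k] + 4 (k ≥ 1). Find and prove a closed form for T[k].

Claim: T[k] = -(-3)^k + 1.

Base case: T[1] = 4, and -(-3)^1 + 1 = 3 + 1 = 4.
Assume T[m] = -(-3)^m + 1 for some m ≥ 1.
Then T[m+1] = -3T[m] + 4 = -3·(-(-3)^m + 1) + 4 = 3·(-3)^m − 3 + 4 = -(-3)^{m+1} + 1.
This completes the inductive step, so T[k] = -(-3)^k + 1 for all k ≥ 1.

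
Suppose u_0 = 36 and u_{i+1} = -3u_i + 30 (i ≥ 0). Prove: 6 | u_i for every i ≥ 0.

Base case: u_0 = 36 = 6·6, so 6 | u_0.
Assume 6 | u_k, so u_k = 6t for some integer t.
Then u_{k+1} = -3u_k + 30 = -3·(6t) + 30 = 6(-3t + 5), so 6 | u_{k+1}.
So the property holds for k+1, and by induction 6 | u_i for all i ≥ 0.

6 | u_i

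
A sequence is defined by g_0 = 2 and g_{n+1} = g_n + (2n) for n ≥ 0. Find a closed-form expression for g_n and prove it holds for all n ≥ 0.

Claim: g_n = n^2 − n + 2.

Base case: g_0 = 2, and 0^2 − 0 + 2 = 2.
Assume g_k = k^2 − k + 2.
Then g_{k+1} = g_k + (2k) = (k^2 − k + 2) + (2k) = k^2 + k + 2,
and (k+1)^2 − (k+1) + 2 = k^2 + k + 2.
Hence g_n = n^2 − n + 2 for every n ≥ 0, by induction.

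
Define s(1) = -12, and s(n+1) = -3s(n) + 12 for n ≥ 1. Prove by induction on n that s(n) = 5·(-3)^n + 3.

Base case: s(1) = -12, and 5·(-3)^1 + 3 = -15 + 3 = -12.
Assume s(j) = 5·(-3)^j + 3 for some j ≥ 1.
Then s(j+1) = -3s(j) + 12 = -3·(5·(-3)^j + 3) + 12 = -15·(-3)^j − 9 + 12 = 5·(-3)^{j+1} + 3.
By induction, s(n) = 5·(-3)^n + 3 for all n ≥ 1.

s(n) = 5·(-3)^n + 3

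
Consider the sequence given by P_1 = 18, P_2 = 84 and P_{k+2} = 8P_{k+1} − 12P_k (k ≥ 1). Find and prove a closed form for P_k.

Claim: P_k = 3·2^k + 2·6^k.

Base cases: P_1 = 18 and 3·2^1 + 2·6^1 = 18; P_2 = 84 and 3·2^2 + 2·6^2 = 84.
Assume P_i = 3·2^i + 2·6^i for all 1 ≤ i ≤ j, where j ≥ 2.
Then P_{j+1} = 8P_j − 12P_{j−1} = 8·(3·2^j + 2·6^j) − 12·(3·2^{j−1} + 2·6^{j−1}) = 3·(8·2 − 12)2^{j−1} + 2·(8·6 − 12)6^{j−1} = 12·2^{j−1} + 72·6^{j−1} = 3·2^{j+1} + 2·6^{j+1}.
By strong induction, P_k = 3·2^k + 2·6^k for all k ≥ 1.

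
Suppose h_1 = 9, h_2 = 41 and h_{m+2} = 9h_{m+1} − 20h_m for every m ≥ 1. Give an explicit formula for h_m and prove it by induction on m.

Claim: h_m = 4^m + 5^m.

Base cases: h_1 = 9 and 4^1 + 5^1 = 9; h_2 = 41 and 4^2 + 5^2 = 41.
Assume h_i = 4^i + 5^i for all 1 ≤ i ≤ j, where j ≥ 2.
Then h_{j+1} = 9h_j − 20h_{j−1} = 9·(4^j + 5^j) − 20·(4^{j−1} + 5^{j−1}) = (9·4 − 20)4^{j−1} + (9·5 − 20)5^{j−1} = 16·4^{j−1} + 25·5^{j−1} = 4^{j+1} + 5^{j+1}.
This completes the inductive step, so h_m = 4^m + 5^m for all m ≥ 1.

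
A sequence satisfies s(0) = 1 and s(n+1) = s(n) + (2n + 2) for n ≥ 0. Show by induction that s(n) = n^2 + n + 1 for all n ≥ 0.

Base case: s(0) = 1, and 0^2 + 0 + 1 = 1.
Assume s(k) = k^2 + k + 1.
Then s(k+1) = s(k) + (2k + 2) = (k^2 + k + 1) + (2k + 2) = k^2 + 3k + 3,
and (k+1)^2 + (k+1) + 1 = k^2 + 3k + 3.
By induction, s(n) = n^2 + n + 1 for all n ≥ 0.

s(n) = n^2 + n + 1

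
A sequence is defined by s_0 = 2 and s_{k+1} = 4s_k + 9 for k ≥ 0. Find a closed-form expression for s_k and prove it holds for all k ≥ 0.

Claim: s_k = 5·4^k − 3.

Base case: s_0 = 2, and 5·4^0 − 3 = 5 − 3 = 2.
Assume s_j = 5·4^j − 3 for some j ≥ 0.
Then s_{j+1} = 4s_j + 9 = 4·(5·4^j − 3) + 9 = 20·4^j − 12 + 9 = 5·4^{j+1} − 3.
This completes the inductive step, so s_k = 5·4^k − 3 for all k ≥ 0.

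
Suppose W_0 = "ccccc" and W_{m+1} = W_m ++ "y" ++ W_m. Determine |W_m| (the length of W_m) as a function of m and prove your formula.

Claim: |W_m| = 6·2^m − 1.

Base case: |W_0| = 5, and 6·2^0 − 1 = 5.
Assume |W_k| = 6·2^k − 1.
Then |W_{k+1}| = |W_k| + 1 + |W_k| = 2|W_k| + 1 = 2(6·2^k − 1) + 1 = 6·2^{k+1} − 2 + 1 = 6·2^{k+1} − 1.
So the formula holds for k+1, and by induction |W_m| = 6·2^m − 1 for all m ≥ 0.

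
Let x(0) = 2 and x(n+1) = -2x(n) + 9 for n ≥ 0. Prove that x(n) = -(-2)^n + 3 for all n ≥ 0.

Base case: x(0) = 2, and -(-2)^0 + 3 = -1 + 3 = 2.
Assume x(m) = -(-2)^m + 3 for some m ≥ 0.
Then x(m+1) = -2x(m) + 9 = -2·(-(-2)^m + 3) + 9 = 2·(-2)^m − 6 + 9 = -(-2)^{m+1} + 3.
Hence x(n) = -(-2)^n + 3 for every n ≥ 0, by induction.

x(n) = -(-2)^n + 3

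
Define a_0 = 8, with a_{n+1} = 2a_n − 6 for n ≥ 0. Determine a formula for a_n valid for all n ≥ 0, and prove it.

Claim: a_n = 2^{n+1} + 6.

Base case: a_0 = 8, and 2^{0+1} + 6 = 2 + 6 = 8.
Assume a_r = 2^{r+1} + 6 for some r ≥ 0.
Then a_{r+1} = 2a_r − 6 = 2·(2^{r+1} + 6) − 6 = 2^{r+2} + 12 − 6 = 2^{r+2} + 6.
Hence a_n = 2^{n+1} + 6 for every n ≥ 0, by induction.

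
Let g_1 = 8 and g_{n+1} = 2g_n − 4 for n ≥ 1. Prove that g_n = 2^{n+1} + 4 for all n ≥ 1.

Base case: g_1 = 8, and 2^{1+1} + 4 = 4 + 4 = 8.
Assume g_j = 2^{j+1} + 4 for some j ≥ 1.
Then g_{j+1} = 2g_j − 4 = 2·(2^{j+1} + 4) − 4 = 2^{j+2} + 8 − 4 = 2^{j+2} + 4.
This completes the inductive step, so g_n = 2^{n+1} + 4 for all n ≥ 1.

g_n = 2^{n+1} + 4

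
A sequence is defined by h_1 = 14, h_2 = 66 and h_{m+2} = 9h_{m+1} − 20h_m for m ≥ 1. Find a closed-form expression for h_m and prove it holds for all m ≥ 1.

Claim: h_m = 4^m + 2·5^m.

Base cases: h_1 = 14 and 4^1 + 2·5^1 = 14; h_2 = 66 and 4^2 + 2·5^2 = 66.
Assume h_j = 4^j + 2·5^j for all 1 ≤ j ≤ r, where r ≥ 2.
Then h_{r+1} = 9h_r − 20h_{r−1} = 9·(4^r + 2·5^r) − 20·(4^{r−1} + 2·5^{r−1}) = (9·4 − 20)4^{r−1} + 2·(9·5 − 20)5^{r−1} = 16·4^{r−1} + 50·5^{r−1} = 4^{r+1} + 2·5^{r+1}.
By strong induction, h_m = 4^m + 2·5^m for all m ≥ 1.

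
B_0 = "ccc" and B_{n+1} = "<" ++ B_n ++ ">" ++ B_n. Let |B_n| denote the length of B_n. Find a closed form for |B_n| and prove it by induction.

Claim: |B_n| = 5·2^n − 2.

Base case: |B_0| = 3, and 5·2^0 − 2 = 3.
Assume |B_r| = 5·2^r − 2.
Then |B_{r+1}| = 1 + |B_r| + 1 + |B_r| = 2|B_r| + 2 = 2(5·2^r − 2) + 2 = 5·2^{r+1} − 4 + 2 = 5·2^{r+1} − 2.
By induction, |B_n| = 5·2^n − 2 for all n ≥ 0.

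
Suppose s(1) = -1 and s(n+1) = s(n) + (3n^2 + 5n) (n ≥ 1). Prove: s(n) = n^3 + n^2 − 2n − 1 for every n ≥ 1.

Base case: s(1) = -1, and 1^3 + 1^2 − 2·1 − 1 = -1.
Assume s(r) = r^3 + r^2 − 2r − 1.
Then s(r+1) = s(r) + (3r^2 + 5r) = (r^3 + r^2 − 2r − 1) + (3r^2 + 5r) = r^3 + 4r^2 + 3r − 1,
and (r+1)^3 + (r+1)^2 − 2·(r+1) − 1 = r^3 + 4r^2 + 3r − 1.
By induction, s(n) = n^3 + n^2 − 2n − 1 for all n ≥ 1.

s(n) = n^3 + n^2 − 2n − 1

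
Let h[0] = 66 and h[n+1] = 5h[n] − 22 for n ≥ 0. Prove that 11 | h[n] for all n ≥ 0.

Base case: h[0] = 66 = 11·6, so 11 | h[0].
Assume 11 | h[r], so h[r] = 11t for some integer t.
Then h[r+1] = 5h[r] − 22 = 5·(11t) − 22 = 11(5t − 2), so 11 | h[r+1].
Hence 11 | h[n] for every n ≥ 0, by induction.

11 | h[n]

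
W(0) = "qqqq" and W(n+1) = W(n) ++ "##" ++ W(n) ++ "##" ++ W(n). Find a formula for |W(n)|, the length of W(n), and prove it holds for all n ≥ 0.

Claim: |W(n)| = 6·3^n − 2.

Base case: |W(0)| = 4, and 6·3^0 − 2 = 4.
Assume |W(r)| = 6·3^r − 2.
Then |W(r+1)| = 3|W(r)| + 4 = 3(6·3^r − 2) + 4 = 6·3^{r+1} − 6 + 4 = 6·3^{r+1} − 2.
So the formula holds for r+1, and by induction |W(n)| = 6·3^n − 2 for all n ≥ 0.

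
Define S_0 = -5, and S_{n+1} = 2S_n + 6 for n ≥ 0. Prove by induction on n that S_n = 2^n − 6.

Base case: S_0 = -5, and 2^0 − 6 = 1 − 6 = -5.
Assume S_j = 2^j − 6 for some j ≥ 0.
Then S_{j+1} = 2S_j + 6 = 2·(2^j − 6) + 6 = 2^{j+1} − 12 + 6 = 2^{j+1} − 6.
Hence S_n = 2^n − 6 for every n ≥ 0, by induction.

S_n = 2^n − 6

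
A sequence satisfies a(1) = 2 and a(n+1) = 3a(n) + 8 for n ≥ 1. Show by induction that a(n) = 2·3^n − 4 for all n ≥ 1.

Base case: a(1) = 2, and 2·3^1 − 4 = 6 − 4 = 2.
Assume a(k) = 2·3^k − 4 for some k ≥ 1.
Then a(k+1) = 3a(k) + 8 = 3·(2·3^k − 4) + 8 = 6·3^k − 12 + 8 = 2·3^{k+1} − 4.
This completes the inductive step, so a(n) = 2·3^n − 4 for all n ≥ 1.

a(n) = 2·3^n − 4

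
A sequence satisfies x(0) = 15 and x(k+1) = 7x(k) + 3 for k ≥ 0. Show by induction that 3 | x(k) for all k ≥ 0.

Base case: x(0) = 15 = 3·5, so 3 | x(0).
Assume 3 | x(r), so x(r) = 3t for some integer t.
Then x(r+1) = 7x(r) + 3 = 7·(3t) + 3 = 3(7t + 1), so 3 | x(r+1).
So the property holds for r+1, and by induction 3 | x(k) for all k ≥ 0.

3 | x(k)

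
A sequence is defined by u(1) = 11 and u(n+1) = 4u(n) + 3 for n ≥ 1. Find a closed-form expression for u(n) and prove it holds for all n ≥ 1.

Claim: u(n) = 3·4^n − 1.

Base case: u(1) = 11, and 3·4^1 − 1 = 12 − 1 = 11.
Assume u(r) = 3·4^r − 1 for some r ≥ 1.
Then u(r+1) = 4u(r) + 3 = 4·(3·4^r − 1) + 3 = 12·4^r − 4 + 3 = 3·4^{r+1} − 1.
So the formula holds for r+1, and by induction u(n) = 3·4^n − 1 for all n ≥ 1.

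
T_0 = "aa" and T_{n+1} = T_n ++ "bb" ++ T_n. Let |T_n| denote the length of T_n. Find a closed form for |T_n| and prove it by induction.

Claim: |T_n| = 2^{n+2} − 2.

Base case: |T_0| = 2, and 2^{0+2} − 2 = 2.
Assume |T_k| = 2^{k+2} − 2.
Then |T_{k+1}| = |T_k| + 2 + |T_k| = 2|T_k| + 2 = 2(2^{k+2} − 2) + 2 = 2^{k+3} − 4 + 2 = 2^{k+3} − 2.
This completes the inductive step, so |T_n| = 2^{n+2} − 2 for all n ≥ 0.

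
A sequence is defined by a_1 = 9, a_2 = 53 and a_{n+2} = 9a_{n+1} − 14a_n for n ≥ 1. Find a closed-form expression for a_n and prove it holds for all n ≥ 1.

Claim: a_n = 2^n + 7^n.

Base cases: a_1 = 9 and 2^1 + 7^1 = 9; a_2 = 53 and 2^2 + 7^2 = 53.
Assume a_j = 2^j + 7^j for all 1 ≤ j ≤ m, where m ≥ 2.
Then a_{m+1} = 9a_m − 14a_{m−1} = 9·(2^m + 7^m) − 14·(2^{m−1} + 7^{m−1}) = (9·2 − 14)2^{m−1} + (9·7 − 14)7^{m−1} = 4·2^{m−1} + 49·7^{m−1} = 2^{m+1} + 7^{m+1}.
Hence a_n = 2^n + 7^n for every n ≥ 1, by strong induction.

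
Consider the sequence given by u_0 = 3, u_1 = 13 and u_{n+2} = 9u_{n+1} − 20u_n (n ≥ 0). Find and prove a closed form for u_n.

Claim: u_n = 5^n + 2·4^n.

Base cases: u_0 = 3 and 5^0 + 2·4^0 = 3; u_1 = 13 and 5^1 + 2·4^1 = 13.
Assume u_j = 5^j + 2·4^j for all 0 ≤ j ≤ m, where m ≥ 1.
Then u_{m+1} = 9u_m − 20u_{m−1} = 9·(5^m + 2·4^m) − 20·(5^{m−1} + 2·4^{m−1}) = (9·5 − 20)5^{m−1} + 2·(9·4 − 20)4^{m−1} = 25·5^{m−1} + 32·4^{m−1} = 5^{m+1} + 2·4^{m+1}.
By strong induction, u_n = 5^n + 2·4^n for all n ≥ 0.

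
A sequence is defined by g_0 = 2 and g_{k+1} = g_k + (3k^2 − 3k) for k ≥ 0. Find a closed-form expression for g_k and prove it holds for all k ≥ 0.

Claim: g_k = k^3 − 3k^2 + 2k + 2.

Base case: g_0 = 2, and 0^3 − 3·0^2 + 2·0 + 2 = 2.
Assume g_m = m^3 − 3m^2 + 2m + 2.
Then g_{m+1} = g_m + (3m^2 − 3m) = (m^3 − 3m^2 + 2m + 2) + (3m^2 − 3m) = m^3 − m + 2,
and (m+1)^3 − 3·(m+1)^2 + 2·(m+1) + 2 = m^3 − m + 2.
Hence g_k = k^3 − 3k^2 + 2k + 2 for every k ≥ 0, by induction.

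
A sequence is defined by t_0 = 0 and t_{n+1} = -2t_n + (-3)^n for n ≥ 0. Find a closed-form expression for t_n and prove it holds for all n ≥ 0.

Claim: t_n = (-2)^n − (-3)^n.

Base case: t_0 = 0, and (-2)^0 − (-3)^0 = 1 − 1 = 0.
Assume t_r = (-2)^r − (-3)^r for some r ≥ 0.
Then t_{r+1} = -2t_r + (-3)^r = -2·((-2)^r − (-3)^r) + (-3)^r = (-2)^{r+1} + 2·(-3)^r + (-3)^r = (-2)^{r+1} + 3·(-3)^r = (-2)^{r+1} − (-3)^{r+1}.
This completes the inductive step, so t_n = (-2)^n − (-3)^n for all n ≥ 0.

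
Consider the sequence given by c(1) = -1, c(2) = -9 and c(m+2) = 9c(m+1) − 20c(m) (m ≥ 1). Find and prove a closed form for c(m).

Claim: c(m) = -5^m + 4^m.

Base cases: c(1) = -1 and -5^1 + 4^1 = -1; c(2) = -9 and -5^2 + 4^2 = -9.
Assume c(j) = -5^j + 4^j for all 1 ≤ j ≤ k, where k ≥ 2.
Then c(k+1) = 9c(k) − 20c(k−1) = 9·(-5^k + 4^k) − 20·(-5^{k−1} + 4^{k−1}) = -(9·5 − 20)5^{k−1} + (9·4 − 20)4^{k−1} = -25·5^{k−1} + 16·4^{k−1} = -5^{k+1} + 4^{k+1}.
This completes the inductive step, so c(m) = -5^m + 4^m for all m ≥ 1.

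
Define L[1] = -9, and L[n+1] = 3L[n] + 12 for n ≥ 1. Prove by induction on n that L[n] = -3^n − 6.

Base case: L[1] = -9, and -3^1 − 6 = -3 − 6 = -9.
Assume L[r] = -3^r − 6 for some r ≥ 1.
Then L[r+1] = 3L[r] + 12 = 3·(-3^r − 6) + 12 = -3^{r+1} − 18 + 12 = -3^{r+1} − 6.
Hence L[n] = -3^n − 6 for every n ≥ 1, by induction.

L[n] = -3^n − 6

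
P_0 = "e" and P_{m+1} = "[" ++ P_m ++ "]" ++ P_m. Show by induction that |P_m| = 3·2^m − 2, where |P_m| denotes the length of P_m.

Base case: |P_0| = 1, and 3·2^0 − 2 = 1.
Assume |P_r| = 3·2^r − 2.
Then |P_{r+1}| = 1 + |P_r| + 1 + |P_r| = 2|P_r| + 2 = 2(3·2^r − 2) + 2 = 3·2^{r+1} − 4 + 2 = 3·2^{r+1} − 2.
So the formula holds for r+1, and by induction |P_m| = 3·2^m − 2 for all m ≥ 0.

|P_m| = 3·2^m − 2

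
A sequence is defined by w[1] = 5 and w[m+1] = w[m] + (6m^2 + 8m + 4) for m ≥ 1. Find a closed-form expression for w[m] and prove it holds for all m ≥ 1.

Claim: w[m] = 2m^3 + m^2 + m + 1.

Base case: w[1] = 5, and 2·1^3 + 1^2 + 1 + 1 = 5.
Assume w[r] = 2r^3 + r^2 + r + 1.
Then w[r+1] = w[r] + (6r^2 + 8r + 4) = (2r^3 + r^2 + r + 1) + (6r^2 + 8r + 4) = 2r^3 + 7r^2 + 9r + 5,
and 2·(r+1)^3 + (r+1)^2 + (r+1) + 1 = 2r^3 + 7r^2 + 9r + 5.
Hence w[m] = 2m^3 + m^2 + m + 1 for every m ≥ 1, by induction.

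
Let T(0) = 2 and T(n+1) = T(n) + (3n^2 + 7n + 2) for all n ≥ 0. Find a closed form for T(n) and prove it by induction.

Claim: T(n) = n^3 + 2n^2 − n + 2.

Base case: T(0) = 2, and 0^3 + 2·0^2 − 0 + 2 = 2.
Assume T(j) = j^3 + 2j^2 − j + 2.
Then T(j+1) = T(j) + (3j^2 + 7j + 2) = (j^3 + 2j^2 − j + 2) + (3j^2 + 7j + 2) = j^3 + 5j^2 + 6j + 4,
and (j+1)^3 + 2·(j+1)^2 − (j+1) + 2 = j^3 + 5j^2 + 6j + 4.
Hence T(n) = n^3 + 2n^2 − n + 2 for every n ≥ 0, by induction.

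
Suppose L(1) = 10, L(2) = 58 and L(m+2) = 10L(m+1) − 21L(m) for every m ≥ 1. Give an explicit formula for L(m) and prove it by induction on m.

Claim: L(m) = 3^m + 7^m.

Base cases: L(1) = 10 and 3^1 + 7^1 = 10; L(2) = 58 and 3^2 + 7^2 = 58.
Assume L(i) = 3^i + 7^i for all 1 ≤ i ≤ j, where j ≥ 2.
Then L(j+1) = 10L(j) − 21L(j−1) = 10·(3^j + 7^j) − 21·(3^{j−1} + 7^{j−1}) = (10·3 − 21)3^{j−1} + (10·7 − 21)7^{j−1} = 9·3^{j−1} + 49·7^{j−1} = 3^{j+1} + 7^{j+1}.
This completes the inductive step, so L(m) = 3^m + 7^m for all m ≥ 1.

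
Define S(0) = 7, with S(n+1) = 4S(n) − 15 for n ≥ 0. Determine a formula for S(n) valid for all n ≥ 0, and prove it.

Claim: S(n) = 2·4^n + 5.

Base case: S(0) = 7, and 2·4^0 + 5 = 2 + 5 = 7.
Assume S(m) = 2·4^m + 5 for some m ≥ 0.
Then S(m+1) = 4S(m) − 15 = 4·(2·4^m + 5) − 15 = 8·4^m + 20 − 15 = 2·4^{m+1} + 5.
So the formula holds for m+1, and by induction S(n) = 2·4^n + 5 for all n ≥ 0.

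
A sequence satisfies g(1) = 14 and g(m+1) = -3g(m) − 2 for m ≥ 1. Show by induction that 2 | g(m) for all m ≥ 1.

Base case: g(1) = 14 = 2·7, so 2 | g(1).
Assume 2 | g(r), so g(r) = 2t for some integer t.
Then g(r+1) = -3g(r) − 2 = -3·(2t) − 2 = 2(-3t − 1), so 2 | g(r+1).
By induction, 2 | g(m) for all m ≥ 1.

2 | g(m)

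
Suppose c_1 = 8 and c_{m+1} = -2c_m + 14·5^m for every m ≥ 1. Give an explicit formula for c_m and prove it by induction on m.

Claim: c_m = (-2)^m + 2·5^m.

Base case: c_1 = 8, and (-2)^1 + 2·5^1 = -2 + 10 = 8.
Assume c_k = (-2)^k + 2·5^k for some k ≥ 1.
Then c_{k+1} = -2c_k + 14·5^k = -2·((-2)^k + 2·5^k) + 14·5^k = (-2)^{k+1} − 4·5^k + 14·5^k = (-2)^{k+1} + 10·5^k = (-2)^{k+1} + 2·5^{k+1}.
This completes the inductive step, so c_m = (-2)^m + 2·5^m for all m ≥ 1.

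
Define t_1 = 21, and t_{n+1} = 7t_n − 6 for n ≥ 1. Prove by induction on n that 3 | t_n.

Base case: t_1 = 21 = 3·7, so 3 | t_1.
Assume 3 | t_k, so t_k = 3s for some integer s.
Then t_{k+1} = 7t_k − 6 = 7·(3s) − 6 = 3(7s − 2), so 3 | t_{k+1}.
This completes the inductive step, so 3 | t_n for all n ≥ 1.

3 | t_n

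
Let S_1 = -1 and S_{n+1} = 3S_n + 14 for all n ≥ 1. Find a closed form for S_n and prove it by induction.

Claim: S_n = 2·3^n − 7.

Base case: S_1 = -1, and 2·3^1 − 7 = 6 − 7 = -1.
Assume S_j = 2·3^j − 7 for some j ≥ 1.
Then S_{j+1} = 3S_j + 14 = 3·(2·3^j − 7) + 14 = 6·3^j − 21 + 14 = 2·3^{j+1} − 7.
This completes the inductive step, so S_n = 2·3^n − 7 for all n ≥ 1.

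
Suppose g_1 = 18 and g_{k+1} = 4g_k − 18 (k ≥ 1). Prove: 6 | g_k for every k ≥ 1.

Base case: g_1 = 18 = 6·3, so 6 | g_1.
Assume 6 | g_r, so g_r = 6t for some integer t.
Then g_{r+1} = 4g_r − 18 = 4·(6t) − 18 = 6(4t − 3), so 6 | g_{r+1}.
Hence 6 | g_k for every k ≥ 1, by induction.

6 | g_k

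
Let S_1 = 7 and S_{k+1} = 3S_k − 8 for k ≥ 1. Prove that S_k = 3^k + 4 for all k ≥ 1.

Base case: S_1 = 7, and 3^1 + 4 = 3 + 4 = 7.
Assume S_j = 3^j + 4 for some j ≥ 1.
Then S_{j+1} = 3S_j − 8 = 3·(3^j + 4) − 8 = 3^{j+1} + 12 − 8 = 3^{j+1} + 4.
So the formula holds for j+1, and by induction S_k = 3^k + 4 for all k ≥ 1.

S_k = 3^k + 4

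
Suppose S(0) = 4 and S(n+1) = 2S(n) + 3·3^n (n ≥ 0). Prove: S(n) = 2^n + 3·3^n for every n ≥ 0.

Base case: S(0) = 4, and 2^0 + 3·3^0 = 1 + 3 = 4.
Assume S(m) = 2^m + 3·3^m for some m ≥ 0.
Then S(m+1) = 2S(m) + 3·3^m = 2·(2^m + 3·3^m) + 3·3^m = 2^{m+1} + 6·3^m + 3·3^m = 2^{m+1} + 9·3^m = 2^{m+1} + 3·3^{m+1}.
This completes the inductive step, so S(n) = 2^n + 3·3^n for all n ≥ 0.

S(n) = 2^n + 3·3^n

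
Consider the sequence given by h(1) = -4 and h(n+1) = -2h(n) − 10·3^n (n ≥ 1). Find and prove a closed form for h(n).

Claim: h(n) = -(-2)^n − 2·3^n.

Base case: h(1) = -4, and -(-2)^1 − 2·3^1 = 2 − 6 = -4.
Assume h(m) = -(-2)^m − 2·3^m for some m ≥ 1.
Then h(m+1) = -2h(m) − 10·3^m = -2·(-(-2)^m − 2·3^m) − 10·3^m = -(-2)^{m+1} + 4·3^m − 10·3^m = -(-2)^{m+1} − 6·3^m = -(-2)^{m+1} − 2·3^{m+1}.
So the formula holds for m+1, and by induction h(n) = -(-2)^n − 2·3^n for all n ≥ 1.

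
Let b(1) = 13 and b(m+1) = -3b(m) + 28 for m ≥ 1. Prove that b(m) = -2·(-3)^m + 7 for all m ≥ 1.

Base case: b(1) = 13, and -2·(-3)^1 + 7 = 6 + 7 = 13.
Assume b(r) = -2·(-3)^r + 7 for some r ≥ 1.
Then b(r+1) = -3b(r) + 28 = -3·(-2·(-3)^r + 7) + 28 = 6·(-3)^r − 21 + 28 = -2·(-3)^{r+1} + 7.
By induction, b(m) = -2·(-3)^m + 7 for all m ≥ 1.

b(m) = -2·(-3)^m + 7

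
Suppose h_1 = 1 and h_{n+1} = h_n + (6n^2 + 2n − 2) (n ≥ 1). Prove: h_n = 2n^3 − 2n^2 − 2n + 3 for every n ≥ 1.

Base case: h_1 = 1, and 2·1^3 − 2·1^2 − 2·1 + 3 = 1.
Assume h_m = 2m^3 − 2m^2 − 2m + 3.
Then h_{m+1} = h_m + (6m^2 + 2m − 2) = (2m^3 − 2m^2 − 2m + 3) + (6m^2 + 2m − 2) = 2m^3 + 4m^2 + 1,
and 2·(m+1)^3 − 2·(m+1)^2 − 2·(m+1) + 3 = 2m^3 + 4m^2 + 1.
By induction, h_n = 2n^3 − 2n^2 − 2n + 3 for all n ≥ 1.

h_n = 2n^3 − 2n^2 − 2n + 3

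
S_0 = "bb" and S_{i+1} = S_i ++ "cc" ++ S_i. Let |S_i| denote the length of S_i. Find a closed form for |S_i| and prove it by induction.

Claim: |S_i| = 2^{i+2} − 2.

Base case: |S_0| = 2, and 2^{0+2} − 2 = 2.
Assume |S_j| = 2^{j+2} − 2.
Then |S_{j+1}| = |S_j| + 2 + |S_j| = 2|S_j| + 2 = 2(2^{j+2} − 2) + 2 = 2^{j+3} − 4 + 2 = 2^{j+3} − 2.
By induction, |S_i| = 2^{i+2} − 2 for all i ≥ 0.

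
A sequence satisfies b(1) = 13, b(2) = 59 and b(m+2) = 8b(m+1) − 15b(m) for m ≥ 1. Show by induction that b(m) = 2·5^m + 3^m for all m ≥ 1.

Base cases: b(1) = 13 and 2·5^1 + 3^1 = 13; b(2) = 59 and 2·5^2 + 3^2 = 59.
Assume b(j) = 2·5^j + 3^j for all 1 ≤ j ≤ r, where r ≥ 2.
Then b(r+1) = 8b(r) − 15b(r−1) = 8·(2·5^r + 3^r) − 15·(2·5^{r−1} + 3^{r−1}) = 2·(8·5 − 15)5^{r−1} + (8·3 − 15)3^{r−1} = 50·5^{r−1} + 9·3^{r−1} = 2·5^{r+1} + 3^{r+1}.
So the formula holds for r+1, and by strong induction b(m) = 2·5^m + 3^m for all m ≥ 1.

b(m) = 2·5^m + 3^m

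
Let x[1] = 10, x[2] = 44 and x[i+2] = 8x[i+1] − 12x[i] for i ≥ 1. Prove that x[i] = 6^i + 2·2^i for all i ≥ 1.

Base cases: x[1] = 10 and 6^1 + 2·2^1 = 10; x[2] = 44 and 6^2 + 2·2^2 = 44.
Assume x[j] = 6^j + 2·2^j for all 1 ≤ j ≤ k, where k ≥ 2.
Then x[k+1] = 8x[k] − 12x[k−1] = 8·(6^k + 2·2^k) − 12·(6^{k−1} + 2·2^{k−1}) = (8·6 − 12)6^{k−1} + 2·(8·2 − 12)2^{k−1} = 36·6^{k−1} + 8·2^{k−1} = 6^{k+1} + 2·2^{k+1}.
So the formula holds for k+1, and by strong induction x[i] = 6^i + 2·2^i for all i ≥ 1.

x[i] = 6^i + 2·2^i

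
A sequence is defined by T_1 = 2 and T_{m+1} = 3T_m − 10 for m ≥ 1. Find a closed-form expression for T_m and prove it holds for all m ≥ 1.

Claim: T_m = -3^m + 5.

Base case: T_1 = 2, and -3^1 + 5 = -3 + 5 = 2.
Assume T_k = -3^k + 5 for some k ≥ 1.
Then T_{k+1} = 3T_k − 10 = 3·(-3^k + 5) − 10 = -3^{k+1} + 15 − 10 = -3^{k+1} + 5.
So the formula holds for k+1, and by induction T_m = -3^m + 5 for all m ≥ 1.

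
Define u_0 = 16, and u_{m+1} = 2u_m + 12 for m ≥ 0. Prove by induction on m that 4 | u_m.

Base case: u_0 = 16 = 4·4, so 4 | u_0.
Assume 4 | u_r, so u_r = 4t for some integer t.
Then u_{r+1} = 2u_r + 12 = 2·(4t) + 12 = 4(2t + 3), so 4 | u_{r+1}.
So the property holds for r+1, and by induction 4 | u_m for all m ≥ 0.

4 | u_m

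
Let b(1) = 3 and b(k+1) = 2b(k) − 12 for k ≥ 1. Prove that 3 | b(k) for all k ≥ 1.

Base case: b(1) = 3 = 3·1, so 3 | b(1).
Assume 3 | b(r), so b(r) = 3t for some integer t.
Then b(r+1) = 2b(r) − 12 = 2·(3t) − 12 = 3(2t − 4), so 3 | b(r+1).
By induction, 3 | b(k) for all k ≥ 1.

3 | b(k)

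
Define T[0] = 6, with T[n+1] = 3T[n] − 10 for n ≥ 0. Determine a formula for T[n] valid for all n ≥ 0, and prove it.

Claim: T[n] = 3^n + 5.

Base case: T[0] = 6, and 3^0 + 5 = 1 + 5 = 6.
Assume T[j] = 3^j + 5 for some j ≥ 0.
Then T[j+1] = 3T[j] − 10 = 3·(3^j + 5) − 10 = 3^{j+1} + 15 − 10 = 3^{j+1} + 5.
By induction, T[n] = 3^n + 5 for all n ≥ 0.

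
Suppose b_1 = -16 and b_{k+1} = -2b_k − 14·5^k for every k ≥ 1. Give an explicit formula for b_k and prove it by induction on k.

Claim: b_k = 3·(-2)^k − 2·5^k.

Base case: b_1 = -16, and 3·(-2)^1 − 2·5^1 = -6 − 10 = -16.
Assume b_r = 3·(-2)^r − 2·5^r for some r ≥ 1.
Then b_{r+1} = -2b_r − 14·5^r = -2·(3·(-2)^r − 2·5^r) − 14·5^r = 3·(-2)^{r+1} + 4·5^r − 14·5^r = 3·(-2)^{r+1} − 10·5^r = 3·(-2)^{r+1} − 2·5^{r+1}.
So the formula holds for r+1, and by induction b_k = 3·(-2)^k − 2·5^k for all k ≥ 1.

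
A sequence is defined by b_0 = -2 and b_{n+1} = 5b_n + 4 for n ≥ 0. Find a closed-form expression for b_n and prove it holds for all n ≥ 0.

Claim: b_n = -5^n − 1.

Base case: b_0 = -2, and -5^0 − 1 = -1 − 1 = -2.
Assume b_m = -5^m − 1 for some m ≥ 0.
Then b_{m+1} = 5b_m + 4 = 5·(-5^m − 1) + 4 = -5^{m+1} − 5 + 4 = -5^{m+1} − 1.
So the formula holds for m+1, and by induction b_n = -5^n − 1 for all n ≥ 0.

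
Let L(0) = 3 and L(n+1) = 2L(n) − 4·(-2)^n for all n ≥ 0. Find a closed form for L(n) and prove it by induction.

Claim: L(n) = 2·2^n + (-2)^n.

Base case: L(0) = 3, and 2·2^0 + (-2)^0 = 2 + 1 = 3.
Assume L(j) = 2·2^j + (-2)^j for some j ≥ 0.
Then L(j+1) = 2L(j) − 4·(-2)^j = 2·(2·2^j + (-2)^j) − 4·(-2)^j = 2·2^{j+1} + 2·(-2)^j − 4·(-2)^j = 2·2^{j+1} − 2·(-2)^j = 2·2^{j+1} + (-2)^{j+1}.
By induction, L(n) = 2·2^n + (-2)^n for all n ≥ 0.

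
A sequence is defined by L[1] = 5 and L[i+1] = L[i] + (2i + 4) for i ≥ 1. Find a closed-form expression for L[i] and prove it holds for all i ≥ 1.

Claim: L[i] = i^2 + 3i + 1.

Base case: L[1] = 5, and 1^2 + 3·1 + 1 = 5.
Assume L[j] = j^2 + 3j + 1.
Then L[j+1] = L[j] + (2j + 4) = (j^2 + 3j + 1) + (2j + 4) = j^2 + 5j + 5,
and (j+1)^2 + 3·(j+1) + 1 = j^2 + 5j + 5.
Hence L[i] = i^2 + 3i + 1 for every i ≥ 1, by induction.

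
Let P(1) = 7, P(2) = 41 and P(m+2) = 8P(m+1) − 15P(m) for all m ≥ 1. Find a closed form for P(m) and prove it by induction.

Claim: P(m) = 2·5^m − 3^m.

Base cases: P(1) = 7 and 2·5^1 − 3^1 = 7; P(2) = 41 and 2·5^2 − 3^2 = 41.
Assume P(j) = 2·5^j − 3^j for all 1 ≤ j ≤ r, where r ≥ 2.
Then P(r+1) = 8P(r) − 15P(r−1) = 8·(2·5^r − 3^r) − 15·(2·5^{r−1} − 3^{r−1}) = 2·(8·5 − 15)5^{r−1} − (8·3 − 15)3^{r−1} = 50·5^{r−1} − 9·3^{r−1} = 2·5^{r+1} − 3^{r+1}.
Hence P(m) = 2·5^m − 3^m for every m ≥ 1, by strong induction.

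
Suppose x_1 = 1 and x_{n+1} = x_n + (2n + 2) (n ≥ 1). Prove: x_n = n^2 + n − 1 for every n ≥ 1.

Base case: x_1 = 1, and 1^2 + 1 − 1 = 1.
Assume x_j = j^2 + j − 1.
Then x_{j+1} = x_j + (2j + 2) = (j^2 + j − 1) + (2j + 2) = j^2 + 3j + 1,
and (j+1)^2 + (j+1) − 1 = j^2 + 3j + 1.
Hence x_n = n^2 + n − 1 for every n ≥ 1, by induction.

x_n = n^2 + n − 1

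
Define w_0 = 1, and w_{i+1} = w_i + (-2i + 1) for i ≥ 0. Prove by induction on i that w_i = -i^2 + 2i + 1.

Base case: w_0 = 1, and -0^2 + 2·0 + 1 = 1.
Assume w_k = -k^2 + 2k + 1.
Then w_{k+1} = w_k + (-2k + 1) = (-k^2 + 2k + 1) + (-2k + 1) = -k^2 + 2,
and -(k+1)^2 + 2·(k+1) + 1 = -k^2 + 2.
Hence w_i = -i^2 + 2i + 1 for every i ≥ 0, by induction.

w_i = -i^2 + 2i + 1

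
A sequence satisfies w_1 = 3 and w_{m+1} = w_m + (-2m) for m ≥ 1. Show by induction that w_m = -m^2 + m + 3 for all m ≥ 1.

Base case: w_1 = 3, and -1^2 + 1 + 3 = 3.
Assume w_j = -j^2 + j + 3.
Then w_{j+1} = w_j + (-2j) = (-j^2 + j + 3) + (-2j) = -j^2 − j + 3,
and -(j+1)^2 + (j+1) + 3 = -j^2 − j + 3.
Hence w_m = -m^2 + m + 3 for every m ≥ 1, by induction.

w_m = -m^2 + m + 3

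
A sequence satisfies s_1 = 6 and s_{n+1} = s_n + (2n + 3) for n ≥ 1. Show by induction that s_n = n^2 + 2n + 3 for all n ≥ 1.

Base case: s_1 = 6, and 1^2 + 2·1 + 3 = 6.
Assume s_k = k^2 + 2k + 3.
Then s_{k+1} = s_k + (2k + 3) = (k^2 + 2k + 3) + (2k + 3) = k^2 + 4k + 6,
and (k+1)^2 + 2·(k+1) + 3 = k^2 + 4k + 6.
This completes the inductive step, so s_n = n^2 + 2n + 3 for all n ≥ 1.

s_n = n^2 + 2n + 3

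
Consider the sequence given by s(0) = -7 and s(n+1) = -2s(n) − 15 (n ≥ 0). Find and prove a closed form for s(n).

Claim: s(n) = -2·(-2)^n − 5.

Base case: s(0) = -7, and -2·(-2)^0 − 5 = -2 − 5 = -7.
Assume s(k) = -2·(-2)^k − 5 for some k ≥ 0.
Then s(k+1) = -2s(k) − 15 = -2·(-2·(-2)^k − 5) − 15 = 4·(-2)^k + 10 − 15 = -2·(-2)^{k+1} − 5.
Hence s(n) = -2·(-2)^n − 5 for every n ≥ 0, by induction.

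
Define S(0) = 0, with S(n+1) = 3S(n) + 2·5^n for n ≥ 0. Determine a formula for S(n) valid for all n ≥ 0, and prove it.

Claim: S(n) = -3^n + 5^n.

Base case: S(0) = 0, and -3^0 + 5^0 = -1 + 1 = 0.
Assume S(r) = -3^r + 5^r for some r ≥ 0.
Then S(r+1) = 3S(r) + 2·5^r = 3·(-3^r + 5^r) + 2·5^r = -3^{r+1} + 3·5^r + 2·5^r = -3^{r+1} + 5·5^r = -3^{r+1} + 5^{r+1}.
Hence S(n) = -3^n + 5^n for every n ≥ 0, by induction.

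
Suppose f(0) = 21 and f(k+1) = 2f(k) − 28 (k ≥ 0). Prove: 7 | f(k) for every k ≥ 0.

Base case: f(0) = 21 = 7·3, so 7 | f(0).
Assume 7 | f(r), so f(r) = 7t for some integer t.
Then f(r+1) = 2f(r) − 28 = 2·(7t) − 28 = 7(2t − 4), so 7 | f(r+1).
By induction, 7 | f(k) for all k ≥ 0.

7 | f(k)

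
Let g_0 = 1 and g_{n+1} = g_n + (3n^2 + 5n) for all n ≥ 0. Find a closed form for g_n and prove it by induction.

Claim: g_n = n^3 + n^2 − 2n + 1.

Base case: g_0 = 1, and 0^3 + 0^2 − 2·0 + 1 = 1.
Assume g_k = k^3 + k^2 − 2k + 1.
Then g_{k+1} = g_k + (3k^2 + 5k) = (k^3 + k^2 − 2k + 1) + (3k^2 + 5k) = k^3 + 4k^2 + 3k + 1,
and (k+1)^3 + (k+1)^2 − 2·(k+1) + 1 = k^3 + 4k^2 + 3k + 1.
Hence g_n = n^3 + n^2 − 2n + 1 for every n ≥ 0, by induction.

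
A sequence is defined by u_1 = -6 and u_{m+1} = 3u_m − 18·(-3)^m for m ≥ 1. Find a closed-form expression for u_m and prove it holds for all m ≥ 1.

Claim: u_m = 3^m + 3·(-3)^m.

Base case: u_1 = -6, and 3^1 + 3·(-3)^1 = 3 − 9 = -6.
Assume u_k = 3^k + 3·(-3)^k for some k ≥ 1.
Then u_{k+1} = 3u_k − 18·(-3)^k = 3·(3^k + 3·(-3)^k) − 18·(-3)^k = 3^{k+1} + 9·(-3)^k − 18·(-3)^k = 3^{k+1} − 9·(-3)^k = 3^{k+1} + 3·(-3)^{k+1}.
By induction, u_m = 3^m + 3·(-3)^m for all m ≥ 1.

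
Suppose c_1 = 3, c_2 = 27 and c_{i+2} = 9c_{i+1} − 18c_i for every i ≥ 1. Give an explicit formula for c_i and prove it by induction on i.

Claim: c_i = 6^i − 3^i.

Base cases: c_1 = 3 and 6^1 − 3^1 = 3; c_2 = 27 and 6^2 − 3^2 = 27.
Assume c_j = 6^j − 3^j for all 1 ≤ j ≤ r, where r ≥ 2.
Then c_{r+1} = 9c_r − 18c_{r−1} = 9·(6^r − 3^r) − 18·(6^{r−1} − 3^{r−1}) = (9·6 − 18)6^{r−1} − (9·3 − 18)3^{r−1} = 36·6^{r−1} − 9·3^{r−1} = 6^{r+1} − 3^{r+1}.
Hence c_i = 6^i − 3^i for every i ≥ 1, by strong induction.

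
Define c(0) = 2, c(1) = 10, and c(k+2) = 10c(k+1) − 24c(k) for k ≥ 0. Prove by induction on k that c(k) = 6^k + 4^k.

Base cases: c(0) = 2 and 6^0 + 4^0 = 2; c(1) = 10 and 6^1 + 4^1 = 10.
Assume c(i) = 6^i + 4^i for all 0 ≤ i ≤ j, where j ≥ 1.
Then c(j+1) = 10c(j) − 24c(j−1) = 10·(6^j + 4^j) − 24·(6^{j−1} + 4^{j−1}) = (10·6 − 24)6^{j−1} + (10·4 − 24)4^{j−1} = 36·6^{j−1} + 16·4^{j−1} = 6^{j+1} + 4^{j+1}.
Hence c(k) = 6^k + 4^k for every k ≥ 0, by strong induction.

c(k) = 6^k + 4^k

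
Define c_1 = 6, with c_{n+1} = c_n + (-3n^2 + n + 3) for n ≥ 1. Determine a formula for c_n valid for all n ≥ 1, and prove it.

Claim: c_n = -n^3 + 2n^2 + 2n + 3.

Base case: c_1 = 6, and -1^3 + 2·1^2 + 2·1 + 3 = 6.
Assume c_m = -m^3 + 2m^2 + 2m + 3.
Then c_{m+1} = c_m + (-3m^2 + m + 3) = (-m^3 + 2m^2 + 2m + 3) + (-3m^2 + m + 3) = -m^3 − m^2 + 3m + 6,
and -(m+1)^3 + 2·(m+1)^2 + 2·(m+1) + 3 = -m^3 − m^2 + 3m + 6.
Hence c_n = -n^3 + 2n^2 + 2n + 3 for every n ≥ 1, by induction.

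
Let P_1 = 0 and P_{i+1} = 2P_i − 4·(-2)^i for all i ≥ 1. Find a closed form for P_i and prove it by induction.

Claim: P_i = 2^i + (-2)^i.

Base case: P_1 = 0, and 2^1 + (-2)^1 = 2 − 2 = 0.
Assume P_m = 2^m + (-2)^m for some m ≥ 1.
Then P_{m+1} = 2P_m − 4·(-2)^m = 2·(2^m + (-2)^m) − 4·(-2)^m = 2^{m+1} + 2·(-2)^m − 4·(-2)^m = 2^{m+1} − 2·(-2)^m = 2^{m+1} + (-2)^{m+1}.
Hence P_i = 2^i + (-2)^i for every i ≥ 1, by induction.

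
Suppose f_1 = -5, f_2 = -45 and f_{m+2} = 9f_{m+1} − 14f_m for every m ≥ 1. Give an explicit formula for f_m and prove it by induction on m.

Claim: f_m = 2^m − 7^m.

Base cases: f_1 = -5 and 2^1 − 7^1 = -5; f_2 = -45 and 2^2 − 7^2 = -45.
Assume f_j = 2^j − 7^j for all 1 ≤ j ≤ k, where k ≥ 2.
Then f_{k+1} = 9f_k − 14f_{k−1} = 9·(2^k − 7^k) − 14·(2^{k−1} − 7^{k−1}) = (9·2 − 14)2^{k−1} − (9·7 − 14)7^{k−1} = 4·2^{k−1} − 49·7^{k−1} = 2^{k+1} − 7^{k+1}.
Hence f_m = 2^m − 7^m for every m ≥ 1, by strong induction.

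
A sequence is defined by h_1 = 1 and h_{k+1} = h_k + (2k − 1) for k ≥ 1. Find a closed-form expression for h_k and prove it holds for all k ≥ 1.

Claim: h_k = k^2 − 2k + 2.

Base case: h_1 = 1, and 1^2 − 2·1 + 2 = 1.
Assume h_r = r^2 − 2r + 2.
Then h_{r+1} = h_r + (2r − 1) = (r^2 − 2r + 2) + (2r − 1) = r^2 + 1,
and (r+1)^2 − 2·(r+1) + 2 = r^2 + 1.
Hence h_k = k^2 − 2k + 2 for every k ≥ 1, by induction.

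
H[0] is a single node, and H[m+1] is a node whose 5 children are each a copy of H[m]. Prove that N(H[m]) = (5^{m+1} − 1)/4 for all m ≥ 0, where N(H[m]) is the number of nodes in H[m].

Base case: N(H[0]) = 1, and (5^{0+1} − 1)/4 = 1.
Assume N(H[r]) = (5^{r+1} − 1)/4.
Then N(H[r+1]) = 1 + 5N(H[r]) = 1 + 5·(5^{r+1} − 1)/4 = 1 + (5^{r+2} − 5)/4 = (4 + 5^{r+2} − 5)/4 = (5^{r+2} − 1)/4.
Hence N(H[m]) = (5^{m+1} − 1)/4 for every m ≥ 0, by induction.

N(H[m]) = (5^{m+1} − 1)/4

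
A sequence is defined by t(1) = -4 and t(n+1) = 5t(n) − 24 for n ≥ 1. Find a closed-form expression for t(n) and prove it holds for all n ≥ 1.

Claim: t(n) = -2·5^n + 6.

Base case: t(1) = -4, and -2·5^1 + 6 = -10 + 6 = -4.
Assume t(r) = -2·5^r + 6 for some r ≥ 1.
Then t(r+1) = 5t(r) − 24 = 5·(-2·5^r + 6) − 24 = -10·5^r + 30 − 24 = -2·5^{r+1} + 6.
So the formula holds for r+1, and by induction t(n) = -2·5^n + 6 for all n ≥ 1.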